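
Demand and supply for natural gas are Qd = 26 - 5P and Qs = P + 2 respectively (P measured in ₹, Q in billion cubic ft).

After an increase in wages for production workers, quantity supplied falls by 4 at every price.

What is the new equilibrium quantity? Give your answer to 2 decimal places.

Solve the original market: 26 - 5P = P + 2, hence P = 4 and Q = 6.
After the shift, demand is Qd = 26 - 5P and supply is Qs = P - 2.
New equilibrium: 26 - 5P = P - 2 ⇒ 28 = 6P ⇒ P = 14/3 ≈ 4.6667, Q = 8/3 ≈ 2.6667.

2.67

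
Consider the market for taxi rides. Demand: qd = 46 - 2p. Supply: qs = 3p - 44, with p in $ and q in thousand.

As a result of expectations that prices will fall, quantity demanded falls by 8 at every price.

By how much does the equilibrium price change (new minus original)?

Initially, 46 - 2p = 3p - 44, so 90 = 5p and p = 18, q = 10.
The shock moves the curves to qd = 38 - 2p and qs = 3p - 44.
Clearing the new market: 38 - 2p = 3p - 44, so p = 16.4 and q = 5.2.
Δp = 16.4 − 18 = -1.6.

-1.6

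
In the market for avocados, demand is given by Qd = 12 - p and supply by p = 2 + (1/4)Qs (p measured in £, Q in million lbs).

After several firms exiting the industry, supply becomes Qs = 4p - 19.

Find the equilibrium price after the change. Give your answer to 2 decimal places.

Initially, 12 - p = 4p - 8, so 20 = 5p and p = 4, Q = 8.
The new curves are Qd = 12 - p (demand) and Qs = 4p - 19 (supply).
Clearing the new market: 12 - p = 4p - 19, so p = 6.2 and Q = 5.8.

6.20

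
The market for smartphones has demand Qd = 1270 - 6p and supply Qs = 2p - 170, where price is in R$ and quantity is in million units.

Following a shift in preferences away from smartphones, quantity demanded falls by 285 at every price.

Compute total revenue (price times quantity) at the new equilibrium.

Original equilibrium: 1270 - 6p = 2p - 170 gives 1440 = 8p, so p = 180 and Q = 190.
The new curves are Qd = 985 - 6p (demand) and Qs = 2p - 170 (supply).
New equilibrium: 985 - 6p = 2p - 170 ⇒ 1155 = 8p ⇒ p = 144.375, Q = 118.75.
New expenditure = 144.375 × 118.75 = 17144.53125.

17144.53125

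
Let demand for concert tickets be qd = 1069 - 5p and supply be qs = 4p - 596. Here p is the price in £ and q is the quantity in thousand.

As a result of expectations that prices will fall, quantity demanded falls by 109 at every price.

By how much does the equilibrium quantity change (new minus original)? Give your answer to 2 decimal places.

-48.44

Initially, 1069 - 5p = 4p - 596, so 1665 = 9p and p = 185, q = 144.
After the shift, demand is qd = 960 - 5p and supply is qs = 4p - 596.
Setting them equal: 960 - 5p = 4p - 596 → 1556 = 9p, so p = 1556/9 ≈ 172.8889 and q = 860/9 ≈ 95.5556.
Δq = 95.5556 − 144 = -48.44.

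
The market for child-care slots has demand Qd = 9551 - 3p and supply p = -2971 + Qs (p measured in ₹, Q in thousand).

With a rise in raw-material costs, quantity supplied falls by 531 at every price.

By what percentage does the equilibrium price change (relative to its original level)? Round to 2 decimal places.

+8.07

Before the shock: 9551 - 3p = p + 2971 ⇒ 6580 = 4p ⇒ p = 1645, Q = 4616.
After the shift, demand is Qd = 9551 - 3p and supply is Qs = p + 2440.
Setting them equal: 9551 - 3p = p + 2440 → 7111 = 4p, so p = 1777.75 and Q = 4217.75.
%Δp = (1777.75 − 1645) / 1645 × 100 = +8.07%.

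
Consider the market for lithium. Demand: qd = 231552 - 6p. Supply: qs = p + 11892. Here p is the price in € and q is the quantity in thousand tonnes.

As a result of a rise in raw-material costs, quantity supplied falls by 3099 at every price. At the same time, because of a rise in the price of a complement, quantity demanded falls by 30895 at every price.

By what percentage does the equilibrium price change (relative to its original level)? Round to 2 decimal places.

-12.65

Initially, 231552 - 6p = p + 11892, so 219660 = 7p and p = 31380, q = 43272.
With the change applied: demand qd = 200657 - 6p, supply qs = p + 8793.
Equate the new curves: 200657 - 6p = p + 8793, giving 191864 = 7p, p = 191864/7 ≈ 27409.1429, q = 253415/7 ≈ 36202.1429.
%Δp = (27409.1429 − 31380) / 31380 × 100 = -12.65%.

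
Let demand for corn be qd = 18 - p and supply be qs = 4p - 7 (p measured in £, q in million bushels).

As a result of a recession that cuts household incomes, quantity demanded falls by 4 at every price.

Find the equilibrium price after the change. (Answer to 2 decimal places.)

Solve the original market: 18 - p = 4p - 7, hence p = 5 and q = 13.
The new curves are qd = 14 - p (demand) and qs = 4p - 7 (supply).
Setting them equal: 14 - p = 4p - 7 → 21 = 5p, so p = 4.2 and q = 9.8.

4.20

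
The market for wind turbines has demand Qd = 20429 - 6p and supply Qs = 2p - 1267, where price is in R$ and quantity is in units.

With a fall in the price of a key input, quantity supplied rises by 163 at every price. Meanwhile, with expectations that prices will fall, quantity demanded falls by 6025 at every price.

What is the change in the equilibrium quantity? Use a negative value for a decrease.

Initially, 20429 - 6p = 2p - 1267, so 21696 = 8p and p = 2712, Q = 4157.
The shock moves the curves to Qd = 14404 - 6p and Qs = 2p - 1104.
Equate the new curves: 14404 - 6p = 2p - 1104, giving 15508 = 8p, p = 1938.5, Q = 2773.
ΔQ = 2773 − 4157 = -1384.

-1384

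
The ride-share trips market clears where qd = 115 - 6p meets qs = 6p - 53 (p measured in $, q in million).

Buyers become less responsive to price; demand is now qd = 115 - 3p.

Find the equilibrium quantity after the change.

Solve the original market: 115 - 6p = 6p - 53, hence p = 14 and q = 31.
The new curves are qd = 115 - 3p (demand) and qs = 6p - 53 (supply).
Equate the new curves: 115 - 3p = 6p - 53, giving 168 = 9p, p = 56/3 ≈ 18.6667, q = 59.

59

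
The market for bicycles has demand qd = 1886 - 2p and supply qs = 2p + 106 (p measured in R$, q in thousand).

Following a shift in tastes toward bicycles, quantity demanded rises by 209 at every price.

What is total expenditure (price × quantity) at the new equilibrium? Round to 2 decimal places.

547223.63

Before the shock: 1886 - 2p = 2p + 106 ⇒ 1780 = 4p ⇒ p = 445, q = 996.
The shock moves the curves to qd = 2095 - 2p and qs = 2p + 106.
Setting them equal: 2095 - 2p = 2p + 106 → 1989 = 4p, so p = 497.25 and q = 1100.5.
New expenditure = 497.25 × 1100.5 = 547223.63.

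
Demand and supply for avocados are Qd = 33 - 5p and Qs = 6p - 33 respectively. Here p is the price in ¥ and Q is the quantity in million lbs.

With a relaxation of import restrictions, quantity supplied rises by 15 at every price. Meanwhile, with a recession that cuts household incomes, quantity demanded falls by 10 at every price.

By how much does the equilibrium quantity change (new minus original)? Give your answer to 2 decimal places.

+1.36

Original equilibrium: 33 - 5p = 6p - 33 gives 66 = 11p, so p = 6 and Q = 3.
With the change applied: demand Qd = 23 - 5p, supply Qs = 6p - 18.
Setting them equal: 23 - 5p = 6p - 18 → 41 = 11p, so p = 41/11 ≈ 3.7273 and Q = 48/11 ≈ 4.3636.
ΔQ = 4.3636 − 3 = +1.36.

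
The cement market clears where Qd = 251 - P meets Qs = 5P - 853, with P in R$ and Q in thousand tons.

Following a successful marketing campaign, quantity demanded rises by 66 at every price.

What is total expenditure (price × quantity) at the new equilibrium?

Initially, 251 - P = 5P - 853, so 1104 = 6P and P = 184, Q = 67.
After the shift, demand is Qd = 317 - P and supply is Qs = 5P - 853.
Clearing the new market: 317 - P = 5P - 853, so P = 195 and Q = 122.
New expenditure = 195 × 122 = 23790.

23790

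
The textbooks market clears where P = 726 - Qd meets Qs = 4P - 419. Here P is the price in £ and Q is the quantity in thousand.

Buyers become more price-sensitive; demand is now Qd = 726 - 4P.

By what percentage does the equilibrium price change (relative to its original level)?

Before the shock: 726 - P = 4P - 419 ⇒ 1145 = 5P ⇒ P = 229, Q = 497.
After the shift, demand is Qd = 726 - 4P and supply is Qs = 4P - 419.
Setting them equal: 726 - 4P = 4P - 419 → 1145 = 8P, so P = 143.125 and Q = 153.5.
%ΔP = (143.125 − 229) / 229 × 100 = -37.5%.

-37.5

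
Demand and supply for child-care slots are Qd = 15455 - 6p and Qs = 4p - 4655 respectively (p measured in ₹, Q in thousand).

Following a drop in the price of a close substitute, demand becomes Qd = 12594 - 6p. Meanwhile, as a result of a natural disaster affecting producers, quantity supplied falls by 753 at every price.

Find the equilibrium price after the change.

Initially, 15455 - 6p = 4p - 4655, so 20110 = 10p and p = 2011, Q = 3389.
With the change applied: demand Qd = 12594 - 6p, supply Qs = 4p - 5408.
Setting them equal: 12594 - 6p = 4p - 5408 → 18002 = 10p, so p = 1800.2 and Q = 1792.8.

1800.2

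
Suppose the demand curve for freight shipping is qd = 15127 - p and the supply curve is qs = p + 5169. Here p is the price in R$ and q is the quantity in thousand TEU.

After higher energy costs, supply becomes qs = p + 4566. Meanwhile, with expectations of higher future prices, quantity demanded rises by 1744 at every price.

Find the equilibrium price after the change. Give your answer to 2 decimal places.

Original equilibrium: 15127 - p = p + 5169 gives 9958 = 2p, so p = 4979 and q = 10148.
With the change applied: demand qd = 16871 - p, supply qs = p + 4566.
New equilibrium: 16871 - p = p + 4566 ⇒ 12305 = 2p ⇒ p = 6152.5, q = 10718.5.

6152.50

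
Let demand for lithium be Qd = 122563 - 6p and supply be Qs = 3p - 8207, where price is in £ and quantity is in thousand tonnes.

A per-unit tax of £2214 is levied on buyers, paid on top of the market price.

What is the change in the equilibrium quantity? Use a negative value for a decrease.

-4428

Solve the original market: 122563 - 6p = 3p - 8207, hence p = 14530 and Q = 35383.
Since buyers pay the price plus the tax, the effective demand curve becomes Qd = 109279 - 6p.
Clearing the new market: 109279 - 6p = 3p - 8207, so p = 13054 and Q = 30955.
ΔQ = 30955 − 35383 = -4428.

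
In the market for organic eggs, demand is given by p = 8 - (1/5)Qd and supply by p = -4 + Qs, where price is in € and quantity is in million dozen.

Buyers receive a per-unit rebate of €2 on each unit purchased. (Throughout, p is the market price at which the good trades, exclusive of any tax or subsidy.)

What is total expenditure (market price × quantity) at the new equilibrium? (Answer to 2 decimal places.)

89.44

Original equilibrium: 40 - 5p = p + 4 gives 36 = 6p, so p = 6 and Q = 10.
Since buyers' out-of-pocket price is the market price minus the rebate, the effective demand curve becomes Qd = 50 - 5p.
Clearing the new market: 50 - 5p = p + 4, so p = 23/3 ≈ 7.6667 and Q = 35/3 ≈ 11.6667.
New expenditure = 7.6667 × 11.6667 = 89.44.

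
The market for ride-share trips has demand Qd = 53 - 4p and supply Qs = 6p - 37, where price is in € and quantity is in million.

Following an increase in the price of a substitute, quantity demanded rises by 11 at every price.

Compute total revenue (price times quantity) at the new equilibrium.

238.36

Solve the original market: 53 - 4p = 6p - 37, hence p = 9 and Q = 17.
With the change applied: demand Qd = 64 - 4p, supply Qs = 6p - 37.
New equilibrium: 64 - 4p = 6p - 37 ⇒ 101 = 10p ⇒ p = 10.1, Q = 23.6.
New expenditure = 10.1 × 23.6 = 238.36.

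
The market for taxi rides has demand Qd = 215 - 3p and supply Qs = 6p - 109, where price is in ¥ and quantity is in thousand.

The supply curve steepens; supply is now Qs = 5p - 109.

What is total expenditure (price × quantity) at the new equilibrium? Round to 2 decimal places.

Initially, 215 - 3p = 6p - 109, so 324 = 9p and p = 36, Q = 107.
After the shift, demand is Qd = 215 - 3p and supply is Qs = 5p - 109.
Setting them equal: 215 - 3p = 5p - 109 → 324 = 8p, so p = 40.5 and Q = 93.5.
New expenditure = 40.5 × 93.5 = 3786.75.

3786.75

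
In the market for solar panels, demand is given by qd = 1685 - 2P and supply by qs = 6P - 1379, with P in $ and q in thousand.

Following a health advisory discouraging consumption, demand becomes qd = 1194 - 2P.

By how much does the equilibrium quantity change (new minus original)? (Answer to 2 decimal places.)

-368.25

Solve the original market: 1685 - 2P = 6P - 1379, hence P = 383 and q = 919.
The new curves are qd = 1194 - 2P (demand) and qs = 6P - 1379 (supply).
Clearing the new market: 1194 - 2P = 6P - 1379, so P = 321.625 and q = 550.75.
Δq = 550.75 − 919 = -368.25.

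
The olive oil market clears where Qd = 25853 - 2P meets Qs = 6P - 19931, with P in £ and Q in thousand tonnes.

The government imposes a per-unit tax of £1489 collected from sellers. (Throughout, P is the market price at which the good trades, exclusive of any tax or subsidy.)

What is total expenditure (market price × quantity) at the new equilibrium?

Solve the original market: 25853 - 2P = 6P - 19931, hence P = 5723 and Q = 14407.
Since sellers keep the price net of the tax, the effective supply curve becomes Qs = 6P - 28865.
New equilibrium: 25853 - 2P = 6P - 28865 ⇒ 54718 = 8P ⇒ P = 6839.75, Q = 12173.5.
New expenditure = 6839.75 × 12173.5 = 83263696.625.

83263696.625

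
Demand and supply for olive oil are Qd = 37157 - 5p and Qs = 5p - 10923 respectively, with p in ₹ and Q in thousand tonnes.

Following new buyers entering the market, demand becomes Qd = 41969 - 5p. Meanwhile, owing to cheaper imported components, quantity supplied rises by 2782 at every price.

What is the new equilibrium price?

5011

Original equilibrium: 37157 - 5p = 5p - 10923 gives 48080 = 10p, so p = 4808 and Q = 13117.
The new curves are Qd = 41969 - 5p (demand) and Qs = 5p - 8141 (supply).
New equilibrium: 41969 - 5p = 5p - 8141 ⇒ 50110 = 10p ⇒ p = 5011, Q = 16914.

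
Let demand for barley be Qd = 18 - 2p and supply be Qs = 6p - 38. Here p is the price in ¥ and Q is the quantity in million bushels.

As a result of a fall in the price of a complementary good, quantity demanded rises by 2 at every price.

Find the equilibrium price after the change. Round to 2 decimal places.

Original equilibrium: 18 - 2p = 6p - 38 gives 56 = 8p, so p = 7 and Q = 4.
With the change applied: demand Qd = 20 - 2p, supply Qs = 6p - 38.
Setting them equal: 20 - 2p = 6p - 38 → 58 = 8p, so p = 7.25 and Q = 5.5.

7.25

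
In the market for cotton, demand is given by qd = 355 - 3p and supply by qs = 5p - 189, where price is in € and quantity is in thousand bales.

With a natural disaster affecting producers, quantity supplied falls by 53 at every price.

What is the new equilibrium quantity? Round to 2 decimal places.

Before the shock: 355 - 3p = 5p - 189 ⇒ 544 = 8p ⇒ p = 68, q = 151.
The shock moves the curves to qd = 355 - 3p and qs = 5p - 242.
New equilibrium: 355 - 3p = 5p - 242 ⇒ 597 = 8p ⇒ p = 74.625, q = 131.125.

131.13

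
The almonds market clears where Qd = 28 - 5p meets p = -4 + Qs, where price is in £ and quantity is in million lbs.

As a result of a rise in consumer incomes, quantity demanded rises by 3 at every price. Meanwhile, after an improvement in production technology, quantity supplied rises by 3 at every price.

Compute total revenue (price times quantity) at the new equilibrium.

44

Solve the original market: 28 - 5p = p + 4, hence p = 4 and Q = 8.
The new curves are Qd = 31 - 5p (demand) and Qs = p + 7 (supply).
New equilibrium: 31 - 5p = p + 7 ⇒ 24 = 6p ⇒ p = 4, Q = 11.
New expenditure = 4 × 11 = 44.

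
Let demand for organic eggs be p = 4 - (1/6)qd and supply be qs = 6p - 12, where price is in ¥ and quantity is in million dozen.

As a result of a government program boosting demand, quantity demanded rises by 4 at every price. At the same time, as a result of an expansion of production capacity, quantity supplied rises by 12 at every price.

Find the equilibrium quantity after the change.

Before the shock: 24 - 6p = 6p - 12 ⇒ 36 = 12p ⇒ p = 3, q = 6.
The new curves are qd = 28 - 6p (demand) and qs = 6p (supply).
Equate the new curves: 28 - 6p = 6p, giving 28 = 12p, p = 7/3 ≈ 2.3333, q = 14.

14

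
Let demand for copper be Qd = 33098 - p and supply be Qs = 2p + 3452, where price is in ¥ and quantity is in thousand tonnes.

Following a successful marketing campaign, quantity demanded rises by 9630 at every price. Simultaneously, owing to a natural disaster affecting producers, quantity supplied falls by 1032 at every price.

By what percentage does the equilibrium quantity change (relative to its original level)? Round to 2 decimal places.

+26.17

Before the shock: 33098 - p = 2p + 3452 ⇒ 29646 = 3p ⇒ p = 9882, Q = 23216.
With the change applied: demand Qd = 42728 - p, supply Qs = 2p + 2420.
Clearing the new market: 42728 - p = 2p + 2420, so p = 13436 and Q = 29292.
%ΔQ = (29292 − 23216) / 23216 × 100 = +26.17%.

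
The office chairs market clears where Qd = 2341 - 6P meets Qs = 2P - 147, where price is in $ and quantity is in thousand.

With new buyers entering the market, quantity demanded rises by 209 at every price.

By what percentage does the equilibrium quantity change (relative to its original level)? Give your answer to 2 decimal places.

+11.00

Initially, 2341 - 6P = 2P - 147, so 2488 = 8P and P = 311, Q = 475.
With the change applied: demand Qd = 2550 - 6P, supply Qs = 2P - 147.
Clearing the new market: 2550 - 6P = 2P - 147, so P = 337.125 and Q = 527.25.
%ΔQ = (527.25 − 475) / 475 × 100 = +11.00%.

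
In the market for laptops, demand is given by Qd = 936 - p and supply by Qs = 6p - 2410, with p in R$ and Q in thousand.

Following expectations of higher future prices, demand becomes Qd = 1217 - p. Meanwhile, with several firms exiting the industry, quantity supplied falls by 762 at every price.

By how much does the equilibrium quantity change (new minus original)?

+132

Solve the original market: 936 - p = 6p - 2410, hence p = 478 and Q = 458.
With the change applied: demand Qd = 1217 - p, supply Qs = 6p - 3172.
Clearing the new market: 1217 - p = 6p - 3172, so p = 627 and Q = 590.
ΔQ = 590 − 458 = +132.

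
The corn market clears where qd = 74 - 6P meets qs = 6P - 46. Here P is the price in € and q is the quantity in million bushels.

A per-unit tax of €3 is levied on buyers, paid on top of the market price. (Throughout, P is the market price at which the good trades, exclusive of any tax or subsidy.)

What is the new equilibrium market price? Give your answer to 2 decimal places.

Solve the original market: 74 - 6P = 6P - 46, hence P = 10 and q = 14.
Since buyers pay the price plus the tax, the effective demand curve becomes qd = 56 - 6P.
Setting them equal: 56 - 6P = 6P - 46 → 102 = 12P, so P = 8.5 and q = 5.

8.50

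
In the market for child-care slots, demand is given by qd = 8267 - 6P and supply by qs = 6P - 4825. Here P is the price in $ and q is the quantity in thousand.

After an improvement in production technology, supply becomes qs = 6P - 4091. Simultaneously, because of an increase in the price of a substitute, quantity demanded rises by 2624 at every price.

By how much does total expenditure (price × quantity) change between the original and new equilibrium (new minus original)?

Solve the original market: 8267 - 6P = 6P - 4825, hence P = 1091 and q = 1721.
The new curves are qd = 10891 - 6P (demand) and qs = 6P - 4091 (supply).
Clearing the new market: 10891 - 6P = 6P - 4091, so P = 1248.5 and q = 3400.
Expenditure moves from 1091×1721 = 1877611 to 1248.5×3400 = 4244900; change = +2367289.

+2367289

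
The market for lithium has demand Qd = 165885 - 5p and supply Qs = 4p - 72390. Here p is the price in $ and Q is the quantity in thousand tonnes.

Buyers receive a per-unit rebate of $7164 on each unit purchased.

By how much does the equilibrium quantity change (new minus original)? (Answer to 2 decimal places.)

Solve the original market: 165885 - 5p = 4p - 72390, hence p = 26475 and Q = 33510.
Since buyers' out-of-pocket price is the market price minus the rebate, the effective demand curve becomes Qd = 201705 - 5p.
Equate the new curves: 201705 - 5p = 4p - 72390, giving 274095 = 9p, p = 30455, Q = 49430.
ΔQ = 49430 − 33510 = +15920.00.

+15920.00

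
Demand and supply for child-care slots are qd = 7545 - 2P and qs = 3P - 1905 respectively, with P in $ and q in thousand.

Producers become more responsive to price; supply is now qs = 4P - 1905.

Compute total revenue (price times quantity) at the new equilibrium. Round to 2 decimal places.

6922125.00

Original equilibrium: 7545 - 2P = 3P - 1905 gives 9450 = 5P, so P = 1890 and q = 3765.
The new curves are qd = 7545 - 2P (demand) and qs = 4P - 1905 (supply).
Equate the new curves: 7545 - 2P = 4P - 1905, giving 9450 = 6P, P = 1575, q = 4395.
New expenditure = 1575 × 4395 = 6922125.00.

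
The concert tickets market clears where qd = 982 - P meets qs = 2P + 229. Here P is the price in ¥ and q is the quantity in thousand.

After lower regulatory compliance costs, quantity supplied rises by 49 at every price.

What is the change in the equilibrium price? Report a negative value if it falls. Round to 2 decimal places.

-16.33

Solve the original market: 982 - P = 2P + 229, hence P = 251 and q = 731.
After the shift, demand is qd = 982 - P and supply is qs = 2P + 278.
Clearing the new market: 982 - P = 2P + 278, so P = 704/3 ≈ 234.6667 and q = 2242/3 ≈ 747.3333.
ΔP = 234.6667 − 251 = -16.33.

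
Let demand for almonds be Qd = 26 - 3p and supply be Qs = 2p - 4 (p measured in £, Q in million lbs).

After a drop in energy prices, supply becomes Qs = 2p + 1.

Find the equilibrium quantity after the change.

Before the shock: 26 - 3p = 2p - 4 ⇒ 30 = 5p ⇒ p = 6, Q = 8.
With the change applied: demand Qd = 26 - 3p, supply Qs = 2p + 1.
Setting them equal: 26 - 3p = 2p + 1 → 25 = 5p, so p = 5 and Q = 11.

11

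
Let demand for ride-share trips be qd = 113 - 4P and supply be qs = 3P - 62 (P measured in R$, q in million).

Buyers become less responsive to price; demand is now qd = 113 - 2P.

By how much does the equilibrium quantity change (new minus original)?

Initially, 113 - 4P = 3P - 62, so 175 = 7P and P = 25, q = 13.
After the shift, demand is qd = 113 - 2P and supply is qs = 3P - 62.
Clearing the new market: 113 - 2P = 3P - 62, so P = 35 and q = 43.
Δq = 43 − 13 = +30.

+30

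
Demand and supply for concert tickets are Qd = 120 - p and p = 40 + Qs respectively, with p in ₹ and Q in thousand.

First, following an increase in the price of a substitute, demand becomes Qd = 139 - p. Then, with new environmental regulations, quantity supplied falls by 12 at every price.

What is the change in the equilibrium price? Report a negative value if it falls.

Before the shock: 120 - p = p - 40 ⇒ 160 = 2p ⇒ p = 80, Q = 40.
After the shift, demand is Qd = 139 - p and supply is Qs = p - 52.
New equilibrium: 139 - p = p - 52 ⇒ 191 = 2p ⇒ p = 95.5, Q = 43.5.
Δp = 95.5 − 80 = +15.5.

+15.5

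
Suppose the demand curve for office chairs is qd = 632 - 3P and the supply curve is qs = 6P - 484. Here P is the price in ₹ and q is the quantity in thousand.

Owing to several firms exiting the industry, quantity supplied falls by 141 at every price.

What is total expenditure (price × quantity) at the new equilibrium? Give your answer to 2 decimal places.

29749.00

Initially, 632 - 3P = 6P - 484, so 1116 = 9P and P = 124, q = 260.
After the shift, demand is qd = 632 - 3P and supply is qs = 6P - 625.
Equate the new curves: 632 - 3P = 6P - 625, giving 1257 = 9P, P = 419/3 ≈ 139.6667, q = 213.
New expenditure = 139.6667 × 213 = 29749.00.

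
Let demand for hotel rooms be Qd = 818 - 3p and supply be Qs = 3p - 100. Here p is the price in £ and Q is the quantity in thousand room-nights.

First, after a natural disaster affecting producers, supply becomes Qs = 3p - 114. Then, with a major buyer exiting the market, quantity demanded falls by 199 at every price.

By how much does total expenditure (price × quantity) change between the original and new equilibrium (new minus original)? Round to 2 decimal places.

Solve the original market: 818 - 3p = 3p - 100, hence p = 153 and Q = 359.
With the change applied: demand Qd = 619 - 3p, supply Qs = 3p - 114.
Setting them equal: 619 - 3p = 3p - 114 → 733 = 6p, so p = 733/6 ≈ 122.1667 and Q = 252.5.
Expenditure moves from 153×359 = 54927 to 122.1667×252.5 = 30847.0833; change = -24079.92.

-24079.92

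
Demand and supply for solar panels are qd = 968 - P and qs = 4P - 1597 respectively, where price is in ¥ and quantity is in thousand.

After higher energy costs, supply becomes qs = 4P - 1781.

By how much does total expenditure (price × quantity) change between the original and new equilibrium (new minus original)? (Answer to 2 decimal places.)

-3488.64

Initially, 968 - P = 4P - 1597, so 2565 = 5P and P = 513, q = 455.
The shock moves the curves to qd = 968 - P and qs = 4P - 1781.
Equate the new curves: 968 - P = 4P - 1781, giving 2749 = 5P, P = 549.8, q = 418.2.
Expenditure moves from 513×455 = 233415 to 549.8×418.2 = 229926.36; change = -3488.64.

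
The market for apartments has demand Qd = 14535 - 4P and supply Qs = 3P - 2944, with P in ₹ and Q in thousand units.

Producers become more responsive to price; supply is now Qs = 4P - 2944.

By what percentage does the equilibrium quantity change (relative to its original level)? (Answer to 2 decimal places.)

+27.46

Before the shock: 14535 - 4P = 3P - 2944 ⇒ 17479 = 7P ⇒ P = 2497, Q = 4547.
The new curves are Qd = 14535 - 4P (demand) and Qs = 4P - 2944 (supply).
Clearing the new market: 14535 - 4P = 4P - 2944, so P = 2184.875 and Q = 5795.5.
%ΔQ = (5795.5 − 4547) / 4547 × 100 = +27.46%.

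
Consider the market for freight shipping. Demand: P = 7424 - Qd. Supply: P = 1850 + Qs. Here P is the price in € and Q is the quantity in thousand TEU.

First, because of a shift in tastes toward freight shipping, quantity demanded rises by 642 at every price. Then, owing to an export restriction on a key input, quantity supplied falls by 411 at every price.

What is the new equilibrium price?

5163.5

Original equilibrium: 7424 - P = P - 1850 gives 9274 = 2P, so P = 4637 and Q = 2787.
The shock moves the curves to Qd = 8066 - P and Qs = P - 2261.
Clearing the new market: 8066 - P = P - 2261, so P = 5163.5 and Q = 2902.5.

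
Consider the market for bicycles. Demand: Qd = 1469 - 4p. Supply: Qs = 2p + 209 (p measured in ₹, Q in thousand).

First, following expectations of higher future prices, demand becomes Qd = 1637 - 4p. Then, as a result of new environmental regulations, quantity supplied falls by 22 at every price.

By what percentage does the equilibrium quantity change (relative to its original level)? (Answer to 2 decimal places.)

Original equilibrium: 1469 - 4p = 2p + 209 gives 1260 = 6p, so p = 210 and Q = 629.
After the shift, demand is Qd = 1637 - 4p and supply is Qs = 2p + 187.
Clearing the new market: 1637 - 4p = 2p + 187, so p = 725/3 ≈ 241.6667 and Q = 2011/3 ≈ 670.3333.
%ΔQ = (670.3333 − 629) / 629 × 100 = +6.57%.

+6.57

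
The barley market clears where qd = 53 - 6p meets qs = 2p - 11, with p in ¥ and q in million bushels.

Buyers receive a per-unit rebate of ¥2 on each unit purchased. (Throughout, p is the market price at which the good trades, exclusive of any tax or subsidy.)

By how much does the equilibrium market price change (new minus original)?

+1.5

Solve the original market: 53 - 6p = 2p - 11, hence p = 8 and q = 5.
Since buyers' out-of-pocket price is the market price minus the rebate, the effective demand curve becomes qd = 65 - 6p.
Clearing the new market: 65 - 6p = 2p - 11, so p = 9.5 and q = 8.
Δp = 9.5 − 8 = +1.5.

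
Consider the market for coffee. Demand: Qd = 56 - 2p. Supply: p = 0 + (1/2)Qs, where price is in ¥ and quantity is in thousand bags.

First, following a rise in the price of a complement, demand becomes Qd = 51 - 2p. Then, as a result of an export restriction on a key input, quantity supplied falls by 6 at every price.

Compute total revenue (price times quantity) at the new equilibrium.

Original equilibrium: 56 - 2p = 2p gives 56 = 4p, so p = 14 and Q = 28.
After the shift, demand is Qd = 51 - 2p and supply is Qs = 2p - 6.
New equilibrium: 51 - 2p = 2p - 6 ⇒ 57 = 4p ⇒ p = 14.25, Q = 22.5.
New expenditure = 14.25 × 22.5 = 320.625.

320.625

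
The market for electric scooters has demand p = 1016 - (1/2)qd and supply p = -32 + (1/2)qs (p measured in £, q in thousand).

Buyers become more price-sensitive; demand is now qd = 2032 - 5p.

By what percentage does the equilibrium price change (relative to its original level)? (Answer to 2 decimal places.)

Before the shock: 2032 - 2p = 2p + 64 ⇒ 1968 = 4p ⇒ p = 492, q = 1048.
With the change applied: demand qd = 2032 - 5p, supply qs = 2p + 64.
New equilibrium: 2032 - 5p = 2p + 64 ⇒ 1968 = 7p ⇒ p = 1968/7 ≈ 281.1429, q = 4384/7 ≈ 626.2857.
%Δp = (281.1429 − 492) / 492 × 100 = -42.86%.

-42.86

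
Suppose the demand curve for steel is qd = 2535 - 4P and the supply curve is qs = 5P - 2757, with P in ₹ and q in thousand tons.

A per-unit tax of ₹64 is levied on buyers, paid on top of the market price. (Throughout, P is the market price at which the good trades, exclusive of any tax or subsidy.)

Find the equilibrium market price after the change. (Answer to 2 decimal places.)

Initially, 2535 - 4P = 5P - 2757, so 5292 = 9P and P = 588, q = 183.
Since buyers pay the price plus the tax, the effective demand curve becomes qd = 2279 - 4P.
Setting them equal: 2279 - 4P = 5P - 2757 → 5036 = 9P, so P = 5036/9 ≈ 559.5556 and q = 367/9 ≈ 40.7778.

559.56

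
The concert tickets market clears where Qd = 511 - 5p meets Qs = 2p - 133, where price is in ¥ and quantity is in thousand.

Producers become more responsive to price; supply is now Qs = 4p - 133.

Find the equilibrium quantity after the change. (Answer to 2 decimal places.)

Solve the original market: 511 - 5p = 2p - 133, hence p = 92 and Q = 51.
With the change applied: demand Qd = 511 - 5p, supply Qs = 4p - 133.
Setting them equal: 511 - 5p = 4p - 133 → 644 = 9p, so p = 644/9 ≈ 71.5556 and Q = 1379/9 ≈ 153.2222.

153.22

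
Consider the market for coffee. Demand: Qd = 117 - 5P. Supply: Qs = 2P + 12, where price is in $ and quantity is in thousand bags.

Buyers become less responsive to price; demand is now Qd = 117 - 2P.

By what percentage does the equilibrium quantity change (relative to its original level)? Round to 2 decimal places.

Solve the original market: 117 - 5P = 2P + 12, hence P = 15 and Q = 42.
After the shift, demand is Qd = 117 - 2P and supply is Qs = 2P + 12.
Clearing the new market: 117 - 2P = 2P + 12, so P = 26.25 and Q = 64.5.
%ΔQ = (64.5 − 42) / 42 × 100 = +53.57%.

+53.57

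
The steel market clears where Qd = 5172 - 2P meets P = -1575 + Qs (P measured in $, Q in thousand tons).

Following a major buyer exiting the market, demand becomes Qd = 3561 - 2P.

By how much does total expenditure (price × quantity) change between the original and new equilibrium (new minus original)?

-1845132

Initially, 5172 - 2P = P + 1575, so 3597 = 3P and P = 1199, Q = 2774.
With the change applied: demand Qd = 3561 - 2P, supply Qs = P + 1575.
Equate the new curves: 3561 - 2P = P + 1575, giving 1986 = 3P, P = 662, Q = 2237.
Expenditure moves from 1199×2774 = 3326026 to 662×2237 = 1480894; change = -1845132.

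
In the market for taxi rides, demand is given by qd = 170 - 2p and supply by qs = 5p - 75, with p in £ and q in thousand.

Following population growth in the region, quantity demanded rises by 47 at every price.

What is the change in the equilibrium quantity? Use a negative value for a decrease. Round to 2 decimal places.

+33.57

Original equilibrium: 170 - 2p = 5p - 75 gives 245 = 7p, so p = 35 and q = 100.
With the change applied: demand qd = 217 - 2p, supply qs = 5p - 75.
Setting them equal: 217 - 2p = 5p - 75 → 292 = 7p, so p = 292/7 ≈ 41.7143 and q = 935/7 ≈ 133.5714.
Δq = 133.5714 − 100 = +33.57.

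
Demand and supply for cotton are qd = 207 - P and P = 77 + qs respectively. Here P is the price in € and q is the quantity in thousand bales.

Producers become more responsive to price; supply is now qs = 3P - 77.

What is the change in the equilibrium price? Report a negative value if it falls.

Initially, 207 - P = P - 77, so 284 = 2P and P = 142, q = 65.
After the shift, demand is qd = 207 - P and supply is qs = 3P - 77.
Clearing the new market: 207 - P = 3P - 77, so P = 71 and q = 136.
ΔP = 71 − 142 = -71.

-71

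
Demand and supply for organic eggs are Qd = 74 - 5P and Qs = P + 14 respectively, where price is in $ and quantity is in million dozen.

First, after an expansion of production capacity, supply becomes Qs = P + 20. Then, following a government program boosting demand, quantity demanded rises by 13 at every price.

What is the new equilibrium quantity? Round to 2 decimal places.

Before the shock: 74 - 5P = P + 14 ⇒ 60 = 6P ⇒ P = 10, Q = 24.
With the change applied: demand Qd = 87 - 5P, supply Qs = P + 20.
Clearing the new market: 87 - 5P = P + 20, so P = 67/6 ≈ 11.1667 and Q = 187/6 ≈ 31.1667.

31.17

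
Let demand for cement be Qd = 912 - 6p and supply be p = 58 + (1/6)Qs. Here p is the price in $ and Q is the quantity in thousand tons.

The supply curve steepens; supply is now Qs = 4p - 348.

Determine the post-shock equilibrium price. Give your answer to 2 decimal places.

Solve the original market: 912 - 6p = 6p - 348, hence p = 105 and Q = 282.
The new curves are Qd = 912 - 6p (demand) and Qs = 4p - 348 (supply).
New equilibrium: 912 - 6p = 4p - 348 ⇒ 1260 = 10p ⇒ p = 126, Q = 156.

126.00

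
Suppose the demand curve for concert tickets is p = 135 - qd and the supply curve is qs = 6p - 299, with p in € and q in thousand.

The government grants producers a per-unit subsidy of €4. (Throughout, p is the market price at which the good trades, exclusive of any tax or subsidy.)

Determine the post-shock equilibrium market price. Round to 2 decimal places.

Before the shock: 135 - p = 6p - 299 ⇒ 434 = 7p ⇒ p = 62, q = 73.
Since sellers receive the price plus the subsidy, the effective supply curve becomes qs = 6p - 275.
New equilibrium: 135 - p = 6p - 275 ⇒ 410 = 7p ⇒ p = 410/7 ≈ 58.5714, q = 535/7 ≈ 76.4286.

58.57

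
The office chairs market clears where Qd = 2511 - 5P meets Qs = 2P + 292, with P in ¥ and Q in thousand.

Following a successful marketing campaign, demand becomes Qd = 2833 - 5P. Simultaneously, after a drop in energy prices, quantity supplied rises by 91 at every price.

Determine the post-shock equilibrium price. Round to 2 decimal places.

Solve the original market: 2511 - 5P = 2P + 292, hence P = 317 and Q = 926.
After the shift, demand is Qd = 2833 - 5P and supply is Qs = 2P + 383.
New equilibrium: 2833 - 5P = 2P + 383 ⇒ 2450 = 7P ⇒ P = 350, Q = 1083.

350.00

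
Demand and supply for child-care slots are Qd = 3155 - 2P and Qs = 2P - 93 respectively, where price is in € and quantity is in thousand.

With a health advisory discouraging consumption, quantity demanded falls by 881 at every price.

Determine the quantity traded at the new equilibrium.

Solve the original market: 3155 - 2P = 2P - 93, hence P = 812 and Q = 1531.
With the change applied: demand Qd = 2274 - 2P, supply Qs = 2P - 93.
Equate the new curves: 2274 - 2P = 2P - 93, giving 2367 = 4P, P = 591.75, Q = 1090.5.

1090.5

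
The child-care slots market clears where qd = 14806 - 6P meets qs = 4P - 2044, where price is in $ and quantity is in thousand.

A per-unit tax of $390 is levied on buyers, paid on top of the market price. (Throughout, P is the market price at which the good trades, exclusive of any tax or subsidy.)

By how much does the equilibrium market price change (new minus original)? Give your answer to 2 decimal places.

-234.00

Before the shock: 14806 - 6P = 4P - 2044 ⇒ 16850 = 10P ⇒ P = 1685, q = 4696.
Since buyers pay the price plus the tax, the effective demand curve becomes qd = 12466 - 6P.
Setting them equal: 12466 - 6P = 4P - 2044 → 14510 = 10P, so P = 1451 and q = 3760.
ΔP = 1451 − 1685 = -234.00.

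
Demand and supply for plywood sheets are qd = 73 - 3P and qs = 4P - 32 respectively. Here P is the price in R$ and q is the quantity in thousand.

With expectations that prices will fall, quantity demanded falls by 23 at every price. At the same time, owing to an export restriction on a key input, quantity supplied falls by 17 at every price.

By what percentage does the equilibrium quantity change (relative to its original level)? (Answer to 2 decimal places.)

-72.96

Solve the original market: 73 - 3P = 4P - 32, hence P = 15 and q = 28.
After the shift, demand is qd = 50 - 3P and supply is qs = 4P - 49.
Clearing the new market: 50 - 3P = 4P - 49, so P = 99/7 ≈ 14.1429 and q = 53/7 ≈ 7.5714.
%Δq = (7.5714 − 28) / 28 × 100 = -72.96%.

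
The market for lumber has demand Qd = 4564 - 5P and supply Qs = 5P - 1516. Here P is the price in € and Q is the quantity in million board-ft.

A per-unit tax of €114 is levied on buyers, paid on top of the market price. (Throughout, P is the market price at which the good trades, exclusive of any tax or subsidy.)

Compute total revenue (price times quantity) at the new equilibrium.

682689

Initially, 4564 - 5P = 5P - 1516, so 6080 = 10P and P = 608, Q = 1524.
Since buyers pay the price plus the tax, the effective demand curve becomes Qd = 3994 - 5P.
Setting them equal: 3994 - 5P = 5P - 1516 → 5510 = 10P, so P = 551 and Q = 1239.
New expenditure = 551 × 1239 = 682689.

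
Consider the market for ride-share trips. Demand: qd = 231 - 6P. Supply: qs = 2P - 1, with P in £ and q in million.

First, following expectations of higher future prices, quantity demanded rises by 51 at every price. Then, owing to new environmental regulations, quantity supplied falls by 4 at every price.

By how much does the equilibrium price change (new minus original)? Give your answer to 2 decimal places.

+6.88

Solve the original market: 231 - 6P = 2P - 1, hence P = 29 and q = 57.
The new curves are qd = 282 - 6P (demand) and qs = 2P - 5 (supply).
Setting them equal: 282 - 6P = 2P - 5 → 287 = 8P, so P = 35.875 and q = 66.75.
ΔP = 35.875 − 29 = +6.88.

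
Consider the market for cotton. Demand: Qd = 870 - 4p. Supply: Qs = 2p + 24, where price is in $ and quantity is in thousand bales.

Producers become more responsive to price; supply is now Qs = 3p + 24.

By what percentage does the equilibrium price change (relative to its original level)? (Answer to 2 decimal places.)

Original equilibrium: 870 - 4p = 2p + 24 gives 846 = 6p, so p = 141 and Q = 306.
With the change applied: demand Qd = 870 - 4p, supply Qs = 3p + 24.
Setting them equal: 870 - 4p = 3p + 24 → 846 = 7p, so p = 846/7 ≈ 120.8571 and Q = 2706/7 ≈ 386.5714.
%Δp = (120.8571 − 141) / 141 × 100 = -14.29%.

-14.29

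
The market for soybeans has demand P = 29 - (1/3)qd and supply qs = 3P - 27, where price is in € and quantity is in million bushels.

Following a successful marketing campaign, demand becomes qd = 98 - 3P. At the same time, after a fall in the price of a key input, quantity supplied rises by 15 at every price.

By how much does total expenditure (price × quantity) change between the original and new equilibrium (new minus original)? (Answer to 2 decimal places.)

Initially, 87 - 3P = 3P - 27, so 114 = 6P and P = 19, q = 30.
With the change applied: demand qd = 98 - 3P, supply qs = 3P - 12.
Clearing the new market: 98 - 3P = 3P - 12, so P = 55/3 ≈ 18.3333 and q = 43.
Expenditure moves from 19×30 = 570 to 18.3333×43 = 788.3333; change = +218.33.

+218.33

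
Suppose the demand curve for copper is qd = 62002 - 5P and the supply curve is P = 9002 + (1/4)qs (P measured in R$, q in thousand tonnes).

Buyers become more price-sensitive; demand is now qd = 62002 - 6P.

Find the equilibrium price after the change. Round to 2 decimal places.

9801.00

Before the shock: 62002 - 5P = 4P - 36008 ⇒ 98010 = 9P ⇒ P = 10890, q = 7552.
The shock moves the curves to qd = 62002 - 6P and qs = 4P - 36008.
Setting them equal: 62002 - 6P = 4P - 36008 → 98010 = 10P, so P = 9801 and q = 3196.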